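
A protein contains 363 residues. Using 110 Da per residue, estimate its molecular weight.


MW = n_residues * 110 Da
MW = 363 * 110
MW = 39930 Da

39930 Da


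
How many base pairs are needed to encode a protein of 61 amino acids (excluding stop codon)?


Each amino acid = 1 codon = 3 bp
bp = 61 * 3 = 183 bp

183 bp


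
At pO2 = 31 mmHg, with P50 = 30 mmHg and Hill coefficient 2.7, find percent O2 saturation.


Y = pO2^n / (P50^n + pO2^n)
Y = 31^2.7 / (30^2.7 + 31^2.7)
Y = 52.21%

52.21%


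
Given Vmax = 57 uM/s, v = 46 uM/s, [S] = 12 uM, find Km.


Km = [S] * (Vmax - v) / v
Km = 12 * (57 - 46) / 46
Km = 2.8696 uM

2.8696 uM


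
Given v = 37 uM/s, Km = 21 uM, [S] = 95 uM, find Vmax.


Vmax = v * (Km + [S]) / [S]
Vmax = 37 * (21 + 95) / 95
Vmax = 45.1789 uM/s

45.1789 uM/s


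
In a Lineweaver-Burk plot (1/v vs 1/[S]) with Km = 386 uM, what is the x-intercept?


x-intercept = -1/Km
= -1/386
= -0.0026 1/uM

-0.0026 1/uM


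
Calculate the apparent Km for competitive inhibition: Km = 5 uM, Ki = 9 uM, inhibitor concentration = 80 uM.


Km_app = Km * (1 + [I]/Ki)
Km_app = 5 * (1 + 80/9)
Km_app = 49.4444 uM

49.4444 uM


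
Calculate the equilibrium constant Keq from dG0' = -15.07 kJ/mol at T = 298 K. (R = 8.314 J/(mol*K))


Keq = exp(-dG0 * 1000 / (R * T))
Keq = exp(-(-15.07) * 1000 / (8.314 * 298))
Keq = 438.1529

438.1529


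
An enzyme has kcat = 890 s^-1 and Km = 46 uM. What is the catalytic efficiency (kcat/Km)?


Catalytic efficiency = kcat / Km
= 890 / 46
= 19.3478 uM^-1*s^-1

19.3478 uM^-1*s^-1


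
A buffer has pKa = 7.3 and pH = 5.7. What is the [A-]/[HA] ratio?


[A-]/[HA] = 10^(pH - pKa)
= 10^(5.7 - 7.3)
= 0.0251

0.0251


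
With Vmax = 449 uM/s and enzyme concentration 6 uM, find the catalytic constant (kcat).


kcat = Vmax / [E]t
kcat = 449 / 6
kcat = 74.8333 s^-1

74.8333 s^-1


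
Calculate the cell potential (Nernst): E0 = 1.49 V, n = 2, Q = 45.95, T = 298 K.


E = E0 - (RT/nF) * ln(Q)
E = 1.49 - (8.314 * 298 / (2 * 96485)) * ln(45.95)
E = 1.4409 V

1.4409 V


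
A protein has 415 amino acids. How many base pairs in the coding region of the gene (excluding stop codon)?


Each amino acid = 1 codon = 3 bp
bp = 415 * 3 = 1245 bp

1245 bp


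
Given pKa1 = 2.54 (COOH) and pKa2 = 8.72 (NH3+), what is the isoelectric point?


pI = (pKa1 + pKa2) / 2
pI = (2.54 + 8.72) / 2
pI = 5.63

5.63


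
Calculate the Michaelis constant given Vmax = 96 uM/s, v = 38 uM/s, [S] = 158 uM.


Km = [S] * (Vmax - v) / v
Km = 158 * (96 - 38) / 38
Km = 241.1579 uM

241.1579 uM


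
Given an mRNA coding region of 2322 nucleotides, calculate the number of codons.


codons = nucleotides / 3
codons = 2322 / 3 = 774

774


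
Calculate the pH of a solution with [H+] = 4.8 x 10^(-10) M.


pH = -log10([H+])
pH = -log10(4.8 x 10^(-10))
pH = 9.3188

9.3188


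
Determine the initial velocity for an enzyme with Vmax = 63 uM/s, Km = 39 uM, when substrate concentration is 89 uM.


v = Vmax * [S] / (Km + [S])
v = 63 * 89 / (39 + 89)
v = 43.8047 uM/s

43.8047 uM/s


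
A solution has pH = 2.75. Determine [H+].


[H+] = 10^(-pH)
[H+] = 10^(-2.75)
[H+] = 0.0018 M

0.0018 M


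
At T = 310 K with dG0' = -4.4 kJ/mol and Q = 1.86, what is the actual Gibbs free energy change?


dG = dG0' + RT * ln(Q) / 1000
dG = -4.4 + 8.314 * 310 * ln(1.86) / 1000
dG = -2.8006 kJ/mol

-2.8006 kJ/mol


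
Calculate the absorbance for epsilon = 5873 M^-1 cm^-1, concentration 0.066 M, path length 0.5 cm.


A = epsilon * c * l
A = 5873 * 0.066 * 0.5
A = 193.809

193.809


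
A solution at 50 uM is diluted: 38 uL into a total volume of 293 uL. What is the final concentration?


C2 = C1 * V1 / V2
C2 = 50 * 38 / 293
C2 = 6.4846 uM

6.4846 uM


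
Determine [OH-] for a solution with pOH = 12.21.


[OH-] = 10^(-pOH)
[OH-] = 10^(-12.21)
[OH-] = 6.166e-13 M

6.166e-13 M


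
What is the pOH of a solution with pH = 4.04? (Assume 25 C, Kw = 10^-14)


pOH = 14 - pH
pOH = 14 - 4.04
pOH = 9.96

9.96


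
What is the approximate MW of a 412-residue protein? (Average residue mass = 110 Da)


MW = n_residues * 110 Da
MW = 412 * 110
MW = 45320 Da

45320 Da


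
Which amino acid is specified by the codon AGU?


Standard genetic code lookup.
Codon AGU -> Ser

Ser


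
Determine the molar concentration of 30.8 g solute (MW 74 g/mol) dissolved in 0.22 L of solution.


C = (mass / MW) / volume
C = (30.8 / 74) / 0.22
C = 1.8919 M

1.8919 M


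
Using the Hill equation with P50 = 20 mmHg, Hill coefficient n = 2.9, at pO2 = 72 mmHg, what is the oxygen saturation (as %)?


Y = pO2^n / (P50^n + pO2^n)
Y = 72^2.9 / (20^2.9 + 72^2.9)
Y = 97.62%

97.62%


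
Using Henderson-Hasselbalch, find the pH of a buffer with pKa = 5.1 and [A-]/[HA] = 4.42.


pH = pKa + log10([A-]/[HA])
pH = 5.1 + log10(4.42)
pH = 5.7454

5.7454


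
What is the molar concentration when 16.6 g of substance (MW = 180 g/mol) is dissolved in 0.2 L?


C = (mass / MW) / volume
C = (16.6 / 180) / 0.2
C = 0.4611 M

0.4611 M


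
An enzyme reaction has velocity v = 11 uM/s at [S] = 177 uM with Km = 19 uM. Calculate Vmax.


Vmax = v * (Km + [S]) / [S]
Vmax = 11 * (19 + 177) / 177
Vmax = 12.1808 uM/s

12.1808 uM/s


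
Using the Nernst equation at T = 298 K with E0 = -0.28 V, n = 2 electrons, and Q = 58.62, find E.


E = E0 - (RT/nF) * ln(Q)
E = -0.28 - (8.314 * 298 / (2 * 96485)) * ln(58.62)
E = -0.3323 V

-0.3323 V


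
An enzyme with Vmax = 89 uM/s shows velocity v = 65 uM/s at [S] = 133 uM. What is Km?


Km = [S] * (Vmax - v) / v
Km = 133 * (89 - 65) / 65
Km = 49.1077 uM

49.1077 uM


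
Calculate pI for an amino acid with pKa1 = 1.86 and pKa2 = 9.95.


pI = (pKa1 + pKa2) / 2
pI = (1.86 + 9.95) / 2
pI = 5.905

5.905


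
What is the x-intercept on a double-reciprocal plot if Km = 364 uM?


x-intercept = -1/Km
= -1/364
= -0.0027 1/uM

-0.0027 1/uM


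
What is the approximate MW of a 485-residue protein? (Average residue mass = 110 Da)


MW = n_residues * 110 Da
MW = 485 * 110
MW = 53350 Da

53350 Da


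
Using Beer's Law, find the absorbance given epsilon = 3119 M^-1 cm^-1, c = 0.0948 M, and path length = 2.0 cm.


A = epsilon * c * l
A = 3119 * 0.0948 * 2.0
A = 591.3624

591.3624


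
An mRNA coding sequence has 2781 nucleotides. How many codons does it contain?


codons = nucleotides / 3
codons = 2781 / 3 = 927

927


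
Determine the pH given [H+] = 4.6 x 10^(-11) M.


pH = -log10([H+])
pH = -log10(4.6 x 10^(-11))
pH = 10.3372

10.3372


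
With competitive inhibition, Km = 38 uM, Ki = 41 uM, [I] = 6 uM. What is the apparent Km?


Km_app = Km * (1 + [I]/Ki)
Km_app = 38 * (1 + 6/41)
Km_app = 43.561 uM

43.561 uM


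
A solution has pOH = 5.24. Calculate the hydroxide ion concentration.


[OH-] = 10^(-pOH)
[OH-] = 10^(-5.24)
[OH-] = 5.754e-06 M

5.754e-06 M


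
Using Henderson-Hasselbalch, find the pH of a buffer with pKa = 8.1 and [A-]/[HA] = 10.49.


pH = pKa + log10([A-]/[HA])
pH = 8.1 + log10(10.49)
pH = 9.1208

9.1208


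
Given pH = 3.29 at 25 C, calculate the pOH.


pOH = 14 - pH
pOH = 14 - 3.29
pOH = 10.71

10.71


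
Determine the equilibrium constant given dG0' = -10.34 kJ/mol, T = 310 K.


Keq = exp(-dG0 * 1000 / (R * T))
Keq = exp(-(-10.34) * 1000 / (8.314 * 310))
Keq = 55.2511

55.2511


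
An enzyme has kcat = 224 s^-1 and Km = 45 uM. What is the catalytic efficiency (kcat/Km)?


Catalytic efficiency = kcat / Km
= 224 / 45
= 4.9778 uM^-1*s^-1

4.9778 uM^-1*s^-1


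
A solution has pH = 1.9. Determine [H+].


[H+] = 10^(-pH)
[H+] = 10^(-1.9)
[H+] = 0.0126 M

0.0126 M


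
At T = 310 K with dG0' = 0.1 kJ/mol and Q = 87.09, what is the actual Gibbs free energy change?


dG = dG0' + RT * ln(Q) / 1000
dG = 0.1 + 8.314 * 310 * ln(87.09) / 1000
dG = 11.6128 kJ/mol

11.6128 kJ/mol


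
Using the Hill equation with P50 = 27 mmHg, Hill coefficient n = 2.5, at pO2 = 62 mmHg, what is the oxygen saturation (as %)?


Y = pO2^n / (P50^n + pO2^n)
Y = 62^2.5 / (27^2.5 + 62^2.5)
Y = 88.88%

88.88%


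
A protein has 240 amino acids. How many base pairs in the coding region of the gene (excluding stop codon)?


Each amino acid = 1 codon = 3 bp
bp = 240 * 3 = 720 bp

720 bp


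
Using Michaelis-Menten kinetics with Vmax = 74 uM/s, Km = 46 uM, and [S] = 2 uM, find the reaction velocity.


v = Vmax * [S] / (Km + [S])
v = 74 * 2 / (46 + 2)
v = 3.0833 uM/s

3.0833 uM/s


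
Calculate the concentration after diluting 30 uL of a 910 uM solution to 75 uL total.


C2 = C1 * V1 / V2
C2 = 910 * 30 / 75
C2 = 364.0 uM

364.0 uM


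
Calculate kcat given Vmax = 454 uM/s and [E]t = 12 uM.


kcat = Vmax / [E]t
kcat = 454 / 12
kcat = 37.8333 s^-1

37.8333 s^-1


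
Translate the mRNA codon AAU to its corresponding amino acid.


Standard genetic code lookup.
Codon AAU -> Asn

Asn


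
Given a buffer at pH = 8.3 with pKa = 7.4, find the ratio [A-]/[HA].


[A-]/[HA] = 10^(pH - pKa)
= 10^(8.3 - 7.4)
= 7.9433

7.9433


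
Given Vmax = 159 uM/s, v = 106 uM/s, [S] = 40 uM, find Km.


Km = [S] * (Vmax - v) / v
Km = 40 * (159 - 106) / 106
Km = 20.0 uM

20.0 uM


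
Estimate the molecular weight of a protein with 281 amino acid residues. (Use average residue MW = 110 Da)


MW = n_residues * 110 Da
MW = 281 * 110
MW = 30910 Da

30910 Da


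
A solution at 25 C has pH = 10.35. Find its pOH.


pOH = 14 - pH
pOH = 14 - 10.35
pOH = 3.65

3.65


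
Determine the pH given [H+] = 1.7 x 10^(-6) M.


pH = -log10([H+])
pH = -log10(1.7 x 10^(-6))
pH = 5.7696

5.7696


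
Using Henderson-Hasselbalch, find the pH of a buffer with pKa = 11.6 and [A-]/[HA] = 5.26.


pH = pKa + log10([A-]/[HA])
pH = 11.6 + log10(5.26)
pH = 12.321

12.321


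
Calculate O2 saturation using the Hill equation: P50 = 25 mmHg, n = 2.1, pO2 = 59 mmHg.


Y = pO2^n / (P50^n + pO2^n)
Y = 59^2.1 / (25^2.1 + 59^2.1)
Y = 85.85%

85.85%


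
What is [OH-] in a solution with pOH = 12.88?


[OH-] = 10^(-pOH)
[OH-] = 10^(-12.88)
[OH-] = 1.318e-13 M

1.318e-13 M


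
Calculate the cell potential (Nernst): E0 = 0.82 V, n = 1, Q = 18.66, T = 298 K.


E = E0 - (RT/nF) * ln(Q)
E = 0.82 - (8.314 * 298 / (1 * 96485)) * ln(18.66)
E = 0.7449 V

0.7449 V


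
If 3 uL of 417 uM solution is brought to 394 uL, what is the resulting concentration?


C2 = C1 * V1 / V2
C2 = 417 * 3 / 394
C2 = 3.1751 uM

3.1751 uM


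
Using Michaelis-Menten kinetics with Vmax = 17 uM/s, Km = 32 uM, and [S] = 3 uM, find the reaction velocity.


v = Vmax * [S] / (Km + [S])
v = 17 * 3 / (32 + 3)
v = 1.4571 uM/s

1.4571 uM/s


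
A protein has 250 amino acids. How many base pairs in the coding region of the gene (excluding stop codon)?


Each amino acid = 1 codon = 3 bp
bp = 250 * 3 = 750 bp

750 bp


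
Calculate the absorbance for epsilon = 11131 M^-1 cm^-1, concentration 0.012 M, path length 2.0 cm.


A = epsilon * c * l
A = 11131 * 0.012 * 2.0
A = 267.144

267.144


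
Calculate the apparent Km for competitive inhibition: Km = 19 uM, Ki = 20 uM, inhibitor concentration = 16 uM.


Km_app = Km * (1 + [I]/Ki)
Km_app = 19 * (1 + 16/20)
Km_app = 34.2 uM

34.2 uM


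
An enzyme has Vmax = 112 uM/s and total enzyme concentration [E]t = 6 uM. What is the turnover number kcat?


kcat = Vmax / [E]t
kcat = 112 / 6
kcat = 18.6667 s^-1

18.6667 s^-1


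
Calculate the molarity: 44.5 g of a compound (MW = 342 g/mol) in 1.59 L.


C = (mass / MW) / volume
C = (44.5 / 342) / 1.59
C = 0.0818 M

0.0818 M


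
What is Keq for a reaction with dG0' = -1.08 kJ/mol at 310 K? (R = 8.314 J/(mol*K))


Keq = exp(-dG0 * 1000 / (R * T))
Keq = exp(-(-1.08) * 1000 / (8.314 * 310))
Keq = 1.5205

1.5205


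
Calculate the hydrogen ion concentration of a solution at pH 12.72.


[H+] = 10^(-pH)
[H+] = 10^(-12.72)
[H+] = 1.905e-13 M

1.905e-13 M


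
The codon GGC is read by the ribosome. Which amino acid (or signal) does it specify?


Standard genetic code lookup.
Codon GGC -> Gly

Gly


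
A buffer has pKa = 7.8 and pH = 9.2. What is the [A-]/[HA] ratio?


[A-]/[HA] = 10^(pH - pKa)
= 10^(9.2 - 7.8)
= 25.1189

25.1189


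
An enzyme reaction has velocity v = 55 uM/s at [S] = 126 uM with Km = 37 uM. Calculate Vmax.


Vmax = v * (Km + [S]) / [S]
Vmax = 55 * (37 + 126) / 126
Vmax = 71.1508 uM/s

71.1508 uM/s


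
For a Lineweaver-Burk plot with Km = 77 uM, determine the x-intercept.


x-intercept = -1/Km
= -1/77
= -0.013 1/uM

-0.013 1/uM


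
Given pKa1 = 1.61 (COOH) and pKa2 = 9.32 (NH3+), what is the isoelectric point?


pI = (pKa1 + pKa2) / 2
pI = (1.61 + 9.32) / 2
pI = 5.465

5.465


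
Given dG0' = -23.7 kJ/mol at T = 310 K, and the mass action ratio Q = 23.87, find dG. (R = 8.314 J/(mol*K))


dG = dG0' + RT * ln(Q) / 1000
dG = -23.7 + 8.314 * 310 * ln(23.87) / 1000
dG = -15.5231 kJ/mol

-15.5231 kJ/mol


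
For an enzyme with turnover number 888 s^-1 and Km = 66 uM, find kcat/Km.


Catalytic efficiency = kcat / Km
= 888 / 66
= 13.4545 uM^-1*s^-1

13.4545 uM^-1*s^-1


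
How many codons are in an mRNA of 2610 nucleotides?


codons = nucleotides / 3
codons = 2610 / 3 = 870

870


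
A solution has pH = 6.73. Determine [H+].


[H+] = 10^(-pH)
[H+] = 10^(-6.73)
[H+] = 1.862e-07 M

1.862e-07 M


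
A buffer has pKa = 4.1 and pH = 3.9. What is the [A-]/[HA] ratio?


[A-]/[HA] = 10^(pH - pKa)
= 10^(3.9 - 4.1)
= 0.631

0.631


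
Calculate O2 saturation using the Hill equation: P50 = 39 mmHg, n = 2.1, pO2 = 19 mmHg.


Y = pO2^n / (P50^n + pO2^n)
Y = 19^2.1 / (39^2.1 + 19^2.1)
Y = 18.09%

18.09%


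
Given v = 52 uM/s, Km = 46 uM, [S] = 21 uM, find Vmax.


Vmax = v * (Km + [S]) / [S]
Vmax = 52 * (46 + 21) / 21
Vmax = 165.9048 uM/s

165.9048 uM/s


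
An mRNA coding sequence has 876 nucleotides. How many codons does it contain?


codons = nucleotides / 3
codons = 876 / 3 = 292

292


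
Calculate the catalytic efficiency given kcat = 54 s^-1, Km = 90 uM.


Catalytic efficiency = kcat / Km
= 54 / 90
= 0.6 uM^-1*s^-1

0.6 uM^-1*s^-1


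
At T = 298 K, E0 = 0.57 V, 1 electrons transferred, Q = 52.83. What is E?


E = E0 - (RT/nF) * ln(Q)
E = 0.57 - (8.314 * 298 / (1 * 96485)) * ln(52.83)
E = 0.4681 V

0.4681 V


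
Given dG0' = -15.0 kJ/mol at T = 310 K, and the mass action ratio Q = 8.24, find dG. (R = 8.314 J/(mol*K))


dG = dG0' + RT * ln(Q) / 1000
dG = -15.0 + 8.314 * 310 * ln(8.24) / 1000
dG = -9.5644 kJ/mol

-9.5644 kJ/mol


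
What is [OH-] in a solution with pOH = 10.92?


[OH-] = 10^(-pOH)
[OH-] = 10^(-10.92)
[OH-] = 1.202e-11 M

1.202e-11 M


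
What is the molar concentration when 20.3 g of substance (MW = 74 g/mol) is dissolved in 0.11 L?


C = (mass / MW) / volume
C = (20.3 / 74) / 0.11
C = 2.4939 M

2.4939 M


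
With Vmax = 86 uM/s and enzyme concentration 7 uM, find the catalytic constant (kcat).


kcat = Vmax / [E]t
kcat = 86 / 7
kcat = 12.2857 s^-1

12.2857 s^-1


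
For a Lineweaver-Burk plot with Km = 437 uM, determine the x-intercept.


x-intercept = -1/Km
= -1/437
= -0.0023 1/uM

-0.0023 1/uM


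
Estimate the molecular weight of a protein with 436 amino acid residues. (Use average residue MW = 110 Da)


MW = n_residues * 110 Da
MW = 436 * 110
MW = 47960 Da

47960 Da


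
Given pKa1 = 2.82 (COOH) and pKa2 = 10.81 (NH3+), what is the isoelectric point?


pI = (pKa1 + pKa2) / 2
pI = (2.82 + 10.81) / 2
pI = 6.815

6.815


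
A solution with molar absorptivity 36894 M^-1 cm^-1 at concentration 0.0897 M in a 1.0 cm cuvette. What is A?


A = epsilon * c * l
A = 36894 * 0.0897 * 1.0
A = 3309.3918

3309.3918


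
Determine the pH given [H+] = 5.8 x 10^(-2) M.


pH = -log10([H+])
pH = -log10(5.8 x 10^(-2))
pH = 1.2366

1.2366


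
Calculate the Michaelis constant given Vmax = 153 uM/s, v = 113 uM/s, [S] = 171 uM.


Km = [S] * (Vmax - v) / v
Km = 171 * (153 - 113) / 113
Km = 60.531 uM

60.531 uM


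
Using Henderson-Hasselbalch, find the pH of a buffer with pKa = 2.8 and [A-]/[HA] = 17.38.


pH = pKa + log10([A-]/[HA])
pH = 2.8 + log10(17.38)
pH = 4.04

4.04


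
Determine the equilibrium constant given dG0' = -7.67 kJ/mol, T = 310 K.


Keq = exp(-dG0 * 1000 / (R * T))
Keq = exp(-(-7.67) * 1000 / (8.314 * 310))
Keq = 19.608

19.608


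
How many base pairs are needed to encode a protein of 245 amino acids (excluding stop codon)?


Each amino acid = 1 codon = 3 bp
bp = 245 * 3 = 735 bp

735 bp


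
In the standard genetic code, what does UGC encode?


Standard genetic code lookup.
Codon UGC -> Cys

Cys


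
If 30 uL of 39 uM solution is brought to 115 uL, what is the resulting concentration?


C2 = C1 * V1 / V2
C2 = 39 * 30 / 115
C2 = 10.1739 uM

10.1739 uM


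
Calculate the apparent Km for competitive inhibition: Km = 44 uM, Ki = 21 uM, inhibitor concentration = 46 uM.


Km_app = Km * (1 + [I]/Ki)
Km_app = 44 * (1 + 46/21)
Km_app = 140.381 uM

140.381 uM


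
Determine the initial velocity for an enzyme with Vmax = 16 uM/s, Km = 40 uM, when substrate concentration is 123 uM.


v = Vmax * [S] / (Km + [S])
v = 16 * 123 / (40 + 123)
v = 12.0736 uM/s

12.0736 uM/s


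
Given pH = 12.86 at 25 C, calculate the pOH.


pOH = 14 - pH
pOH = 14 - 12.86
pOH = 1.14

1.14


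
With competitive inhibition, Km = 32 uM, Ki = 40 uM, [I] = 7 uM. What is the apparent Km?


Km_app = Km * (1 + [I]/Ki)
Km_app = 32 * (1 + 7/40)
Km_app = 37.6 uM

37.6 uM


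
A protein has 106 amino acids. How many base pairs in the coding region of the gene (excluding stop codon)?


Each amino acid = 1 codon = 3 bp
bp = 106 * 3 = 318 bp

318 bp


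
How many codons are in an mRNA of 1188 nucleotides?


codons = nucleotides / 3
codons = 1188 / 3 = 396

396


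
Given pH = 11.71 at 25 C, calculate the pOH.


pOH = 14 - pH
pOH = 14 - 11.71
pOH = 2.29

2.29


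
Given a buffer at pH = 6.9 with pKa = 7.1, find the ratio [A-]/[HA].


[A-]/[HA] = 10^(pH - pKa)
= 10^(6.9 - 7.1)
= 0.631

0.631


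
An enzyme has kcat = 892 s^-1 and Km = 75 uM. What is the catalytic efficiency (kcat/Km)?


Catalytic efficiency = kcat / Km
= 892 / 75
= 11.8933 uM^-1*s^-1

11.8933 uM^-1*s^-1


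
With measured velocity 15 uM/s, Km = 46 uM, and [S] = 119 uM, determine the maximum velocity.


Vmax = v * (Km + [S]) / [S]
Vmax = 15 * (46 + 119) / 119
Vmax = 20.7983 uM/s

20.7983 uM/s


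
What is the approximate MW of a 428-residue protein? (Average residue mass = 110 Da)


MW = n_residues * 110 Da
MW = 428 * 110
MW = 47080 Da

47080 Da


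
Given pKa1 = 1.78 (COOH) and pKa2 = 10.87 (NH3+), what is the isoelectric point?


pI = (pKa1 + pKa2) / 2
pI = (1.78 + 10.87) / 2
pI = 6.325

6.325


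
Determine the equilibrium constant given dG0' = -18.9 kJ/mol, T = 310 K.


Keq = exp(-dG0 * 1000 / (R * T))
Keq = exp(-(-18.9) * 1000 / (8.314 * 310))
Keq = 1530.1819

1530.1819


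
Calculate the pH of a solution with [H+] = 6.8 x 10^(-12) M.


pH = -log10([H+])
pH = -log10(6.8 x 10^(-12))
pH = 11.1675

11.1675


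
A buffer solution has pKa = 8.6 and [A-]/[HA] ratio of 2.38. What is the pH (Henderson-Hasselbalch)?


pH = pKa + log10([A-]/[HA])
pH = 8.6 + log10(2.38)
pH = 8.9766

8.9766


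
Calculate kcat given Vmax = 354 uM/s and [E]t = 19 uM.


kcat = Vmax / [E]t
kcat = 354 / 19
kcat = 18.6316 s^-1

18.6316 s^-1


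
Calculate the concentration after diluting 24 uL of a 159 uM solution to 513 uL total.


C2 = C1 * V1 / V2
C2 = 159 * 24 / 513
C2 = 7.4386 uM

7.4386 uM


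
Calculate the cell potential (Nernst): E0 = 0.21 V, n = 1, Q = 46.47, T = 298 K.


E = E0 - (RT/nF) * ln(Q)
E = 0.21 - (8.314 * 298 / (1 * 96485)) * ln(46.47)
E = 0.1114 V

0.1114 V


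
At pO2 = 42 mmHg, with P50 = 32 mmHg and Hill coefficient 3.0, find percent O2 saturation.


Y = pO2^n / (P50^n + pO2^n)
Y = 42^3.0 / (32^3.0 + 42^3.0)
Y = 69.33%

69.33%


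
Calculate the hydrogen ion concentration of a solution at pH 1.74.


[H+] = 10^(-pH)
[H+] = 10^(-1.74)
[H+] = 0.0182 M

0.0182 M


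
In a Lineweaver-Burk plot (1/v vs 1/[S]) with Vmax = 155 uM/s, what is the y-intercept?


y-intercept = 1/Vmax
= 1/155
= 0.0065 s/uM

0.0065 s/uM


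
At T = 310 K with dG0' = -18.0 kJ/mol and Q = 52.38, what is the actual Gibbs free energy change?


dG = dG0' + RT * ln(Q) / 1000
dG = -18.0 + 8.314 * 310 * ln(52.38) / 1000
dG = -7.7975 kJ/mol

-7.7975 kJ/mol


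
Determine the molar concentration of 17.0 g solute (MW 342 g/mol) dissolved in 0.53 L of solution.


C = (mass / MW) / volume
C = (17.0 / 342) / 0.53
C = 0.0938 M

0.0938 M


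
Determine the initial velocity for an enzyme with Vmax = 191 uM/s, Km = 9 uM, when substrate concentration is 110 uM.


v = Vmax * [S] / (Km + [S])
v = 191 * 110 / (9 + 110)
v = 176.5546 uM/s

176.5546 uM/s


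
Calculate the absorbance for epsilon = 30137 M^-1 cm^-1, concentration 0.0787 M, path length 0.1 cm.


A = epsilon * c * l
A = 30137 * 0.0787 * 0.1
A = 237.1782

237.1782


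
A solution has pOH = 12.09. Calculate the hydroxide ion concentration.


[OH-] = 10^(-pOH)
[OH-] = 10^(-12.09)
[OH-] = 8.128e-13 M

8.128e-13 M


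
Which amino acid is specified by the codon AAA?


Standard genetic code lookup.
Codon AAA -> Lys

Lys


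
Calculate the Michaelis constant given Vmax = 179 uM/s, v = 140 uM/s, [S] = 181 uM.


Km = [S] * (Vmax - v) / v
Km = 181 * (179 - 140) / 140
Km = 50.4214 uM

50.4214 uM


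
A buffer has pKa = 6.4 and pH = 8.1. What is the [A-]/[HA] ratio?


[A-]/[HA] = 10^(pH - pKa)
= 10^(8.1 - 6.4)
= 50.1187

50.1187


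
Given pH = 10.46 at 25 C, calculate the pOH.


pOH = 14 - pH
pOH = 14 - 10.46
pOH = 3.54

3.54


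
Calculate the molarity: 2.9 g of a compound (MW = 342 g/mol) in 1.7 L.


C = (mass / MW) / volume
C = (2.9 / 342) / 1.7
C = 0.005 M

0.005 M


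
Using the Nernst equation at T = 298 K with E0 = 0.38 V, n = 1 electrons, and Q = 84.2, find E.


E = E0 - (RT/nF) * ln(Q)
E = 0.38 - (8.314 * 298 / (1 * 96485)) * ln(84.2)
E = 0.2662 V

0.2662 V


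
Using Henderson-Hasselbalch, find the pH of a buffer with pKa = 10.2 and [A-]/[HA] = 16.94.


pH = pKa + log10([A-]/[HA])
pH = 10.2 + log10(16.94)
pH = 11.4289

11.4289


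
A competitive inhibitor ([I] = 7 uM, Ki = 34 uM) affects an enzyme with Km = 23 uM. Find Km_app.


Km_app = Km * (1 + [I]/Ki)
Km_app = 23 * (1 + 7/34)
Km_app = 27.7353 uM

27.7353 uM


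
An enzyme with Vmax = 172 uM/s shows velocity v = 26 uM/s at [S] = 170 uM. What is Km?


Km = [S] * (Vmax - v) / v
Km = 170 * (172 - 26) / 26
Km = 954.6154 uM

954.6154 uM


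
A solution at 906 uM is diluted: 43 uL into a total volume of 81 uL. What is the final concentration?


C2 = C1 * V1 / V2
C2 = 906 * 43 / 81
C2 = 480.963 uM

480.963 uM


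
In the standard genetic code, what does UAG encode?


Standard genetic code lookup.
Codon UAG -> Stop

Stop


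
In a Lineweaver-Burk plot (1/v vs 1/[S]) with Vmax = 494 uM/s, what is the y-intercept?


y-intercept = 1/Vmax
= 1/494
= 0.002 s/uM

0.002 s/uM


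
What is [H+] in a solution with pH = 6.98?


[H+] = 10^(-pH)
[H+] = 10^(-6.98)
[H+] = 1.047e-07 M

1.047e-07 M


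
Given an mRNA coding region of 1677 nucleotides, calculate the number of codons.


codons = nucleotides / 3
codons = 1677 / 3 = 559

559


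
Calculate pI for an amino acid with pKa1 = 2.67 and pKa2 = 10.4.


pI = (pKa1 + pKa2) / 2
pI = (2.67 + 10.4) / 2
pI = 6.535

6.535


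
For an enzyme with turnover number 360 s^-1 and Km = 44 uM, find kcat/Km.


Catalytic efficiency = kcat / Km
= 360 / 44
= 8.1818 uM^-1*s^-1

8.1818 uM^-1*s^-1


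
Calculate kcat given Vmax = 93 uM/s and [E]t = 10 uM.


kcat = Vmax / [E]t
kcat = 93 / 10
kcat = 9.3 s^-1

9.3 s^-1


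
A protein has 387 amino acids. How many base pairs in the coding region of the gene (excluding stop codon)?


Each amino acid = 1 codon = 3 bp
bp = 387 * 3 = 1161 bp

1161 bp


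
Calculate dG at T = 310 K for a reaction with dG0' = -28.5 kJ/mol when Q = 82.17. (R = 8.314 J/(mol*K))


dG = dG0' + RT * ln(Q) / 1000
dG = -28.5 + 8.314 * 310 * ln(82.17) / 1000
dG = -17.137 kJ/mol

-17.137 kJ/mol


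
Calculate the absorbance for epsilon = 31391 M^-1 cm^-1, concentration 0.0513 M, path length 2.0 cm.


A = epsilon * c * l
A = 31391 * 0.0513 * 2.0
A = 3220.7166

3220.7166


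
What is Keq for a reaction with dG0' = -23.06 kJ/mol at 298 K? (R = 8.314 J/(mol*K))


Keq = exp(-dG0 * 1000 / (R * T))
Keq = exp(-(-23.06) * 1000 / (8.314 * 298))
Keq = 11020.3566

11020.3566


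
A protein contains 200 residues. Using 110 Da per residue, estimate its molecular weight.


MW = n_residues * 110 Da
MW = 200 * 110
MW = 22000 Da

22000 Da


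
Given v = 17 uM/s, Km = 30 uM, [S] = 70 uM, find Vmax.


Vmax = v * (Km + [S]) / [S]
Vmax = 17 * (30 + 70) / 70
Vmax = 24.2857 uM/s

24.2857 uM/s


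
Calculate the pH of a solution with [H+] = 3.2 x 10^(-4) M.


pH = -log10([H+])
pH = -log10(3.2 x 10^(-4))
pH = 3.4949

3.4949


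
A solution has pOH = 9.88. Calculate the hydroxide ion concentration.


[OH-] = 10^(-pOH)
[OH-] = 10^(-9.88)
[OH-] = 1.318e-10 M

1.318e-10 M


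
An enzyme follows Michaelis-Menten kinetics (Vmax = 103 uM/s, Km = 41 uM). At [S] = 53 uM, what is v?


v = Vmax * [S] / (Km + [S])
v = 103 * 53 / (41 + 53)
v = 58.0745 uM/s

58.0745 uM/s


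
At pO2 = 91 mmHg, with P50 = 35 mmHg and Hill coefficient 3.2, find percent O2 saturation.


Y = pO2^n / (P50^n + pO2^n)
Y = 91^3.2 / (35^3.2 + 91^3.2)
Y = 95.51%

95.51%


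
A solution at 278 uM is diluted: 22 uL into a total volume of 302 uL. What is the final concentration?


C2 = C1 * V1 / V2
C2 = 278 * 22 / 302
C2 = 20.2517 uM

20.2517 uM


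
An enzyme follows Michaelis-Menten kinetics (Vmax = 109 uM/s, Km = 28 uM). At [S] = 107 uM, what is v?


v = Vmax * [S] / (Km + [S])
v = 109 * 107 / (28 + 107)
v = 86.3926 uM/s

86.3926 uM/s


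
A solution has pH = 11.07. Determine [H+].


[H+] = 10^(-pH)
[H+] = 10^(-11.07)
[H+] = 8.511e-12 M

8.511e-12 M


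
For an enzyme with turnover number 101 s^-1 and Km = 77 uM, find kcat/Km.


Catalytic efficiency = kcat / Km
= 101 / 77
= 1.3117 uM^-1*s^-1

1.3117 uM^-1*s^-1


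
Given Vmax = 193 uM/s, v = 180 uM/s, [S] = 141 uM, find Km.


Km = [S] * (Vmax - v) / v
Km = 141 * (193 - 180) / 180
Km = 10.1833 uM

10.1833 uM


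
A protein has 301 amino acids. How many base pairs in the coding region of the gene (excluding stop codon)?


Each amino acid = 1 codon = 3 bp
bp = 301 * 3 = 903 bp

903 bp


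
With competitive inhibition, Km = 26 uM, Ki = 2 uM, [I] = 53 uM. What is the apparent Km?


Km_app = Km * (1 + [I]/Ki)
Km_app = 26 * (1 + 53/2)
Km_app = 715.0 uM

715.0 uM


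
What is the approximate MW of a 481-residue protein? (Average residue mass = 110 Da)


MW = n_residues * 110 Da
MW = 481 * 110
MW = 52910 Da

52910 Da


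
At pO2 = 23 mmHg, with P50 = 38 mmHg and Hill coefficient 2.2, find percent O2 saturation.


Y = pO2^n / (P50^n + pO2^n)
Y = 23^2.2 / (38^2.2 + 23^2.2)
Y = 24.89%

24.89%


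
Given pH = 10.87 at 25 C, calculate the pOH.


pOH = 14 - pH
pOH = 14 - 10.87
pOH = 3.13

3.13


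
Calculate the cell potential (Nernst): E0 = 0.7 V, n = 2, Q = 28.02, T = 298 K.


E = E0 - (RT/nF) * ln(Q)
E = 0.7 - (8.314 * 298 / (2 * 96485)) * ln(28.02)
E = 0.6572 V

0.6572 V


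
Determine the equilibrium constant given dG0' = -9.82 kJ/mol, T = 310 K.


Keq = exp(-dG0 * 1000 / (R * T))
Keq = exp(-(-9.82) * 1000 / (8.314 * 310))
Keq = 45.1563

45.1563


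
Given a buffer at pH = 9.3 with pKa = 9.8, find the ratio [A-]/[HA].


[A-]/[HA] = 10^(pH - pKa)
= 10^(9.3 - 9.8)
= 0.3162

0.3162


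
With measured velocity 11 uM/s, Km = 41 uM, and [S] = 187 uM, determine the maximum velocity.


Vmax = v * (Km + [S]) / [S]
Vmax = 11 * (41 + 187) / 187
Vmax = 13.4118 uM/s

13.4118 uM/s


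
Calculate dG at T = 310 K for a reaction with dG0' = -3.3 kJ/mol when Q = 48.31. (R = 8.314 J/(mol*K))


dG = dG0' + RT * ln(Q) / 1000
dG = -3.3 + 8.314 * 310 * ln(48.31) / 1000
dG = 6.694 kJ/mol

6.694 kJ/mol


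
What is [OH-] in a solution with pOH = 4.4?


[OH-] = 10^(-pOH)
[OH-] = 10^(-4.4)
[OH-] = 3.981e-05 M

3.981e-05 M


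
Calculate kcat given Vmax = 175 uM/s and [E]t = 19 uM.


kcat = Vmax / [E]t
kcat = 175 / 19
kcat = 9.2105 s^-1

9.2105 s^-1


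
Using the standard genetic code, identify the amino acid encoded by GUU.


Standard genetic code lookup.
Codon GUU -> Val

Val


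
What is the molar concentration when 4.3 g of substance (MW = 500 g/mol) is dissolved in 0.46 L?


C = (mass / MW) / volume
C = (4.3 / 500) / 0.46
C = 0.0187 M

0.0187 M


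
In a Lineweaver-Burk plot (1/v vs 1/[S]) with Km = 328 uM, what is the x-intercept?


x-intercept = -1/Km
= -1/328
= -0.003 1/uM

-0.003 1/uM


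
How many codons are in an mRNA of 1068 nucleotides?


codons = nucleotides / 3
codons = 1068 / 3 = 356

356


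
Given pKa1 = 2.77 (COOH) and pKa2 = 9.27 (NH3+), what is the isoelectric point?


pI = (pKa1 + pKa2) / 2
pI = (2.77 + 9.27) / 2
pI = 6.02

6.02


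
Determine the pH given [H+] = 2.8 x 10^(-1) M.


pH = -log10([H+])
pH = -log10(2.8 x 10^(-1))
pH = 0.5528

0.5528


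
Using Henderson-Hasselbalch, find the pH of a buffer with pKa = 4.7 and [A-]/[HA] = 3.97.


pH = pKa + log10([A-]/[HA])
pH = 4.7 + log10(3.97)
pH = 5.2988

5.2988


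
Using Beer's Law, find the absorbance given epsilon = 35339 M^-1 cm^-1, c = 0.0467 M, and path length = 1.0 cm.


A = epsilon * c * l
A = 35339 * 0.0467 * 1.0
A = 1650.3313

1650.3313


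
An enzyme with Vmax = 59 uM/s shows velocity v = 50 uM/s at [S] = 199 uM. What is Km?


Km = [S] * (Vmax - v) / v
Km = 199 * (59 - 50) / 50
Km = 35.82 uM

35.82 uM


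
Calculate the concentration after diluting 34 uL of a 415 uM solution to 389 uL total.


C2 = C1 * V1 / V2
C2 = 415 * 34 / 389
C2 = 36.2725 uM

36.2725 uM


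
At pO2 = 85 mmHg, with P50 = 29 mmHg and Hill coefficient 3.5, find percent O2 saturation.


Y = pO2^n / (P50^n + pO2^n)
Y = 85^3.5 / (29^3.5 + 85^3.5)
Y = 97.73%

97.73%


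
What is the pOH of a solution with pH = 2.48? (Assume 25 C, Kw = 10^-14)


pOH = 14 - pH
pOH = 14 - 2.48
pOH = 11.52

11.52


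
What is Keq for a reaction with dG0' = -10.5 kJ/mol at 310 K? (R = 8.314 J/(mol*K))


Keq = exp(-dG0 * 1000 / (R * T))
Keq = exp(-(-10.5) * 1000 / (8.314 * 310))
Keq = 58.7898

58.7898


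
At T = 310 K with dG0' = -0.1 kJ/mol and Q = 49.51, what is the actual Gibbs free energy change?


dG = dG0' + RT * ln(Q) / 1000
dG = -0.1 + 8.314 * 310 * ln(49.51) / 1000
dG = 9.9572 kJ/mol

9.9572 kJ/mol


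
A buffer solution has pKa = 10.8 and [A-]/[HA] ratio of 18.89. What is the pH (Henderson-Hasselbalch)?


pH = pKa + log10([A-]/[HA])
pH = 10.8 + log10(18.89)
pH = 12.0762

12.0762


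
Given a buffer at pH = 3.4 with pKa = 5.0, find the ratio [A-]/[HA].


[A-]/[HA] = 10^(pH - pKa)
= 10^(3.4 - 5.0)
= 0.0251

0.0251


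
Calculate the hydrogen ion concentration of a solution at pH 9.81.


[H+] = 10^(-pH)
[H+] = 10^(-9.81)
[H+] = 1.549e-10 M

1.549e-10 M


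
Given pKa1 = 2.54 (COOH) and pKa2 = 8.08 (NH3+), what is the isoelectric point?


pI = (pKa1 + pKa2) / 2
pI = (2.54 + 8.08) / 2
pI = 5.31

5.31


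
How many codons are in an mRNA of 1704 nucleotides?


codons = nucleotides / 3
codons = 1704 / 3 = 568

568


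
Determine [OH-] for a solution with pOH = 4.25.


[OH-] = 10^(-pOH)
[OH-] = 10^(-4.25)
[OH-] = 5.623e-05 M

5.623e-05 M


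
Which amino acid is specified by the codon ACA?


Standard genetic code lookup.
Codon ACA -> Thr

Thr


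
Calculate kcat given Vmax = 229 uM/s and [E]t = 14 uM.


kcat = Vmax / [E]t
kcat = 229 / 14
kcat = 16.3571 s^-1

16.3571 s^-1


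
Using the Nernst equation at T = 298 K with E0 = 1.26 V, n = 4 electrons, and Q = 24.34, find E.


E = E0 - (RT/nF) * ln(Q)
E = 1.26 - (8.314 * 298 / (4 * 96485)) * ln(24.34)
E = 1.2395 V

1.2395 V


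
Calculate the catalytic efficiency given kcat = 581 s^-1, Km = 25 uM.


Catalytic efficiency = kcat / Km
= 581 / 25
= 23.24 uM^-1*s^-1

23.24 uM^-1*s^-1


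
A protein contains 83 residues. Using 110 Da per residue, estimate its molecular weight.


MW = n_residues * 110 Da
MW = 83 * 110
MW = 9130 Da

9130 Da


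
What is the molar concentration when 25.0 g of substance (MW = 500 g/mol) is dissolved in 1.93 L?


C = (mass / MW) / volume
C = (25.0 / 500) / 1.93
C = 0.0259 M

0.0259 M


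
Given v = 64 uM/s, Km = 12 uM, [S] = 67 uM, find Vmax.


Vmax = v * (Km + [S]) / [S]
Vmax = 64 * (12 + 67) / 67
Vmax = 75.4627 uM/s

75.4627 uM/s


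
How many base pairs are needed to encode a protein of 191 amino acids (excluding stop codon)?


Each amino acid = 1 codon = 3 bp
bp = 191 * 3 = 573 bp

573 bp


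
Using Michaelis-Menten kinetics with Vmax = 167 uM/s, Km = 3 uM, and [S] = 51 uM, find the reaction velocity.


v = Vmax * [S] / (Km + [S])
v = 167 * 51 / (3 + 51)
v = 157.7222 uM/s

157.7222 uM/s


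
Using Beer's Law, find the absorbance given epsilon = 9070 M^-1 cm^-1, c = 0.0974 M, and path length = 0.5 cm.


A = epsilon * c * l
A = 9070 * 0.0974 * 0.5
A = 441.709

441.709


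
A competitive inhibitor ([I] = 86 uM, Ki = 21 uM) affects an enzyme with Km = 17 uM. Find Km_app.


Km_app = Km * (1 + [I]/Ki)
Km_app = 17 * (1 + 86/21)
Km_app = 86.619 uM

86.619 uM


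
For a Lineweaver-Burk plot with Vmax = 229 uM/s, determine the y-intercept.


y-intercept = 1/Vmax
= 1/229
= 0.0044 s/uM

0.0044 s/uM


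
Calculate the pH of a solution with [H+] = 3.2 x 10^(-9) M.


pH = -log10([H+])
pH = -log10(3.2 x 10^(-9))
pH = 8.4949

8.4949


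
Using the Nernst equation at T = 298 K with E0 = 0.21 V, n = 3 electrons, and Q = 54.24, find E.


E = E0 - (RT/nF) * ln(Q)
E = 0.21 - (8.314 * 298 / (3 * 96485)) * ln(54.24)
E = 0.1758 V

0.1758 V


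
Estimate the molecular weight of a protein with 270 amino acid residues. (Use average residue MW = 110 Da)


MW = n_residues * 110 Da
MW = 270 * 110
MW = 29700 Da

29700 Da


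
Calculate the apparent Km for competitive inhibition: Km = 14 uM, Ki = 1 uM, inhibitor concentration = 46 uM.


Km_app = Km * (1 + [I]/Ki)
Km_app = 14 * (1 + 46/1)
Km_app = 658.0 uM

658.0 uM


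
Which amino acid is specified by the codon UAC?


Standard genetic code lookup.
Codon UAC -> Tyr

Tyr


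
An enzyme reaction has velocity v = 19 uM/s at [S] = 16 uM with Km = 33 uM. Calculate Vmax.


Vmax = v * (Km + [S]) / [S]
Vmax = 19 * (33 + 16) / 16
Vmax = 58.1875 uM/s

58.1875 uM/s


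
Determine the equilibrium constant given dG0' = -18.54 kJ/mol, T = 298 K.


Keq = exp(-dG0 * 1000 / (R * T))
Keq = exp(-(-18.54) * 1000 / (8.314 * 298))
Keq = 1777.8013

1777.8013


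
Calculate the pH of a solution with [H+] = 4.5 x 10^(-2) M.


pH = -log10([H+])
pH = -log10(4.5 x 10^(-2))
pH = 1.3468

1.3468


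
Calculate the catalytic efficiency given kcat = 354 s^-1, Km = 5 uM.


Catalytic efficiency = kcat / Km
= 354 / 5
= 70.8 uM^-1*s^-1

70.8 uM^-1*s^-1


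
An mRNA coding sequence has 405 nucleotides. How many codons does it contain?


codons = nucleotides / 3
codons = 405 / 3 = 135

135


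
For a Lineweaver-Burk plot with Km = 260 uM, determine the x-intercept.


x-intercept = -1/Km
= -1/260
= -0.0038 1/uM

-0.0038 1/uM


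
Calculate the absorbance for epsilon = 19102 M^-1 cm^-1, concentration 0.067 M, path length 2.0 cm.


A = epsilon * c * l
A = 19102 * 0.067 * 2.0
A = 2559.668

2559.668


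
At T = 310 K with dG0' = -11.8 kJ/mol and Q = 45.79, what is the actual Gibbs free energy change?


dG = dG0' + RT * ln(Q) / 1000
dG = -11.8 + 8.314 * 310 * ln(45.79) / 1000
dG = -1.9441 kJ/mol

-1.9441 kJ/mol


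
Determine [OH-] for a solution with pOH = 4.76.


[OH-] = 10^(-pOH)
[OH-] = 10^(-4.76)
[OH-] = 1.738e-05 M

1.738e-05 M


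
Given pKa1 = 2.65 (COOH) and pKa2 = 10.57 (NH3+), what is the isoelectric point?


pI = (pKa1 + pKa2) / 2
pI = (2.65 + 10.57) / 2
pI = 6.61

6.61


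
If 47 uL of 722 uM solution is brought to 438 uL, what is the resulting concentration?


C2 = C1 * V1 / V2
C2 = 722 * 47 / 438
C2 = 77.4749 uM

77.4749 uM


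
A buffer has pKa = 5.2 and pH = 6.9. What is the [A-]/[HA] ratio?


[A-]/[HA] = 10^(pH - pKa)
= 10^(6.9 - 5.2)
= 50.1187

50.1187


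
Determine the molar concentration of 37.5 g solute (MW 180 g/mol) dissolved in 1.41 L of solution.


C = (mass / MW) / volume
C = (37.5 / 180) / 1.41
C = 0.1478 M

0.1478 M


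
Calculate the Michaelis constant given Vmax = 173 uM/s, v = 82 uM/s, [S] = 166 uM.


Km = [S] * (Vmax - v) / v
Km = 166 * (173 - 82) / 82
Km = 184.2195 uM

184.2195 uM


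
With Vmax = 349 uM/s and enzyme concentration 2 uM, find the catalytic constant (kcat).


kcat = Vmax / [E]t
kcat = 349 / 2
kcat = 174.5 s^-1

174.5 s^-1


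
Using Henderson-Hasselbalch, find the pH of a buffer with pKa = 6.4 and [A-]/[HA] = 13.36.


pH = pKa + log10([A-]/[HA])
pH = 6.4 + log10(13.36)
pH = 7.5258

7.5258


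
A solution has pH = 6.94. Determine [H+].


[H+] = 10^(-pH)
[H+] = 10^(-6.94)
[H+] = 1.148e-07 M

1.148e-07 M


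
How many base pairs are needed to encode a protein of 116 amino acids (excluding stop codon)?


Each amino acid = 1 codon = 3 bp
bp = 116 * 3 = 348 bp

348 bp


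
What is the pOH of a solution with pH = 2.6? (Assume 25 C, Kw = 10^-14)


pOH = 14 - pH
pOH = 14 - 2.6
pOH = 11.4

11.4


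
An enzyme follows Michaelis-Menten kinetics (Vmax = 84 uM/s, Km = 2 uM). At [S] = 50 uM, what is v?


v = Vmax * [S] / (Km + [S])
v = 84 * 50 / (2 + 50)
v = 80.7692 uM/s

80.7692 uM/s


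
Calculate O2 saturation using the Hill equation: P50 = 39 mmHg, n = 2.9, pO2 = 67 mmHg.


Y = pO2^n / (P50^n + pO2^n)
Y = 67^2.9 / (39^2.9 + 67^2.9)
Y = 82.77%

82.77%


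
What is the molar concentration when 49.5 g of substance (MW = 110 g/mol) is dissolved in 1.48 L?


C = (mass / MW) / volume
C = (49.5 / 110) / 1.48
C = 0.3041 M

0.3041 M


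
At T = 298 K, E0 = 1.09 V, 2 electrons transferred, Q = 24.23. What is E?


E = E0 - (RT/nF) * ln(Q)
E = 1.09 - (8.314 * 298 / (2 * 96485)) * ln(24.23)
E = 1.0491 V

1.0491 V


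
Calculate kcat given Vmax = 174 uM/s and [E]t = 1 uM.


kcat = Vmax / [E]t
kcat = 174 / 1
kcat = 174.0 s^-1

174.0 s^-1


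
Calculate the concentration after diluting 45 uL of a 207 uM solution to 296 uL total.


C2 = C1 * V1 / V2
C2 = 207 * 45 / 296
C2 = 31.4696 uM

31.4696 uM


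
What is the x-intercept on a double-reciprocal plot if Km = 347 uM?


x-intercept = -1/Km
= -1/347
= -0.0029 1/uM

-0.0029 1/uM


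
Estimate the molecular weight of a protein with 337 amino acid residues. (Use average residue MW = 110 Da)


MW = n_residues * 110 Da
MW = 337 * 110
MW = 37070 Da

37070 Da


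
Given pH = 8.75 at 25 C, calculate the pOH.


pOH = 14 - pH
pOH = 14 - 8.75
pOH = 5.25

5.25


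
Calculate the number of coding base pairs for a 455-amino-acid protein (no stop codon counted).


Each amino acid = 1 codon = 3 bp
bp = 455 * 3 = 1365 bp

1365 bp
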